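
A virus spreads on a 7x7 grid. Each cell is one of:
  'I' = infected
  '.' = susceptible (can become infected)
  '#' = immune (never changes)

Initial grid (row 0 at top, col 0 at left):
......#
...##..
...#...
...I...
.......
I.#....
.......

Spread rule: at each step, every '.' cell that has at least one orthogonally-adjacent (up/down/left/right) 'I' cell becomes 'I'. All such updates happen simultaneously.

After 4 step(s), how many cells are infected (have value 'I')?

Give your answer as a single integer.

Answer: 35

Derivation:
Step 0 (initial): 2 infected
Step 1: +6 new -> 8 infected
Step 2: +10 new -> 18 infected
Step 3: +9 new -> 27 infected
Step 4: +8 new -> 35 infected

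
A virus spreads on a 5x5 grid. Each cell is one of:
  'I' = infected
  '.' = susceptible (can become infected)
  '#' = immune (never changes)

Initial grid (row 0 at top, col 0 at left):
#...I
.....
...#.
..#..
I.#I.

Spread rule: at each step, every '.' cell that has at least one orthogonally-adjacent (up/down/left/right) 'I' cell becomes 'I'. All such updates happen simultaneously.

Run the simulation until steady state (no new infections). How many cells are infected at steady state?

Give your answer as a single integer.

Answer: 21

Derivation:
Step 0 (initial): 3 infected
Step 1: +6 new -> 9 infected
Step 2: +6 new -> 15 infected
Step 3: +4 new -> 19 infected
Step 4: +2 new -> 21 infected
Step 5: +0 new -> 21 infected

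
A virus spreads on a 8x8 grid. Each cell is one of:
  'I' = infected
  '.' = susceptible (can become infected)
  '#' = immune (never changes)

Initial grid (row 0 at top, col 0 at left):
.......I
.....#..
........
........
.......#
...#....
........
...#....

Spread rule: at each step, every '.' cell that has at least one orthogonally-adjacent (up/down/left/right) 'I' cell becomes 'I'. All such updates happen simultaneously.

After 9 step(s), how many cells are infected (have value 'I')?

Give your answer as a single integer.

Answer: 46

Derivation:
Step 0 (initial): 1 infected
Step 1: +2 new -> 3 infected
Step 2: +3 new -> 6 infected
Step 3: +3 new -> 9 infected
Step 4: +4 new -> 13 infected
Step 5: +5 new -> 18 infected
Step 6: +6 new -> 24 infected
Step 7: +8 new -> 32 infected
Step 8: +8 new -> 40 infected
Step 9: +6 new -> 46 infected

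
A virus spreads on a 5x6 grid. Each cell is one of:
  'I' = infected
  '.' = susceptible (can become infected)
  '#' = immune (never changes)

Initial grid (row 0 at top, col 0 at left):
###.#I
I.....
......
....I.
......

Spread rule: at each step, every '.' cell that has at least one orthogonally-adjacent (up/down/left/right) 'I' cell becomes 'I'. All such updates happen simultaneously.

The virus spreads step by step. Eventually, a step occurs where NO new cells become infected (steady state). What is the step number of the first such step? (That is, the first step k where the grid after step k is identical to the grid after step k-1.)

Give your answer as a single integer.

Step 0 (initial): 3 infected
Step 1: +7 new -> 10 infected
Step 2: +9 new -> 19 infected
Step 3: +5 new -> 24 infected
Step 4: +2 new -> 26 infected
Step 5: +0 new -> 26 infected

Answer: 5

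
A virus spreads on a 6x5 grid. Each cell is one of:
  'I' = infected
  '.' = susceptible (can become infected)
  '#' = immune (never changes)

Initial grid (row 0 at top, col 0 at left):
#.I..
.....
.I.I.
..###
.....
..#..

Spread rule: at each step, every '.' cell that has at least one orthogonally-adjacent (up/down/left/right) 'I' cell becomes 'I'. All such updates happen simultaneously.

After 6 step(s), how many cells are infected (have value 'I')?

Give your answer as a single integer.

Step 0 (initial): 3 infected
Step 1: +9 new -> 12 infected
Step 2: +5 new -> 17 infected
Step 3: +3 new -> 20 infected
Step 4: +2 new -> 22 infected
Step 5: +2 new -> 24 infected
Step 6: +1 new -> 25 infected

Answer: 25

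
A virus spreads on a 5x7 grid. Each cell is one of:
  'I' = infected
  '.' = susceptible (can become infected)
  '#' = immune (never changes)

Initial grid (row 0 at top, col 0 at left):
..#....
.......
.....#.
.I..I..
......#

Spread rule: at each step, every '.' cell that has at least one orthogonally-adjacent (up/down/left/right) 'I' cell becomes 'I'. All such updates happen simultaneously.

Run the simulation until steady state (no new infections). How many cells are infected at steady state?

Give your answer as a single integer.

Step 0 (initial): 2 infected
Step 1: +8 new -> 10 infected
Step 2: +10 new -> 20 infected
Step 3: +7 new -> 27 infected
Step 4: +4 new -> 31 infected
Step 5: +1 new -> 32 infected
Step 6: +0 new -> 32 infected

Answer: 32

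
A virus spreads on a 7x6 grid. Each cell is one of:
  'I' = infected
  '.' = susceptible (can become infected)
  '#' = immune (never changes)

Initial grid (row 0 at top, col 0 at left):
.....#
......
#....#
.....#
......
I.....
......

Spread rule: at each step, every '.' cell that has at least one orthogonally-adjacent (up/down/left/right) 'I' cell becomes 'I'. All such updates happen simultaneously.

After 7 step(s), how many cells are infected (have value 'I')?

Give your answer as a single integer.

Answer: 34

Derivation:
Step 0 (initial): 1 infected
Step 1: +3 new -> 4 infected
Step 2: +4 new -> 8 infected
Step 3: +4 new -> 12 infected
Step 4: +5 new -> 17 infected
Step 5: +6 new -> 23 infected
Step 6: +7 new -> 30 infected
Step 7: +4 new -> 34 infected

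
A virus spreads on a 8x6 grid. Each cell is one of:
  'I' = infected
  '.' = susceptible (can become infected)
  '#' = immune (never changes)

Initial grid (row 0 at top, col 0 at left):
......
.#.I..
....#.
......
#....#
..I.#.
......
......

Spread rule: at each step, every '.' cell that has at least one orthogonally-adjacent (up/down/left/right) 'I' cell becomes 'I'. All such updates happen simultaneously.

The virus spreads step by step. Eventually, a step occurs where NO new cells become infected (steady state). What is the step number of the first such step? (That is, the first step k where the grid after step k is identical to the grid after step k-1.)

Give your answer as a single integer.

Step 0 (initial): 2 infected
Step 1: +8 new -> 10 infected
Step 2: +12 new -> 22 infected
Step 3: +11 new -> 33 infected
Step 4: +7 new -> 40 infected
Step 5: +3 new -> 43 infected
Step 6: +0 new -> 43 infected

Answer: 6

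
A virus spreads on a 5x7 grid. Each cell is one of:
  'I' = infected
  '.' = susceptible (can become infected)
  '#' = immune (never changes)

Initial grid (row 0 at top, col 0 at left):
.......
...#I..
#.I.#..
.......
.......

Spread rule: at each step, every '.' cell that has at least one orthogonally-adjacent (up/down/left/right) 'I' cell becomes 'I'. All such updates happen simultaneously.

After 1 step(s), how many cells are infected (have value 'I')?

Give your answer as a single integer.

Step 0 (initial): 2 infected
Step 1: +6 new -> 8 infected

Answer: 8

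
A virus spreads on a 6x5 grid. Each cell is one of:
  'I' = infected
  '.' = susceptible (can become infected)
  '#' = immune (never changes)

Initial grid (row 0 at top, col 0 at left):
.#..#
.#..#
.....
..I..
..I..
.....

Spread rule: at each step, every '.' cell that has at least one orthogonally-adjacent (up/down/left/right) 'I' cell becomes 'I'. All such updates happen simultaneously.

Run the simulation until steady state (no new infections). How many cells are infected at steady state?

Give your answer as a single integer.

Answer: 26

Derivation:
Step 0 (initial): 2 infected
Step 1: +6 new -> 8 infected
Step 2: +9 new -> 17 infected
Step 3: +6 new -> 23 infected
Step 4: +2 new -> 25 infected
Step 5: +1 new -> 26 infected
Step 6: +0 new -> 26 infected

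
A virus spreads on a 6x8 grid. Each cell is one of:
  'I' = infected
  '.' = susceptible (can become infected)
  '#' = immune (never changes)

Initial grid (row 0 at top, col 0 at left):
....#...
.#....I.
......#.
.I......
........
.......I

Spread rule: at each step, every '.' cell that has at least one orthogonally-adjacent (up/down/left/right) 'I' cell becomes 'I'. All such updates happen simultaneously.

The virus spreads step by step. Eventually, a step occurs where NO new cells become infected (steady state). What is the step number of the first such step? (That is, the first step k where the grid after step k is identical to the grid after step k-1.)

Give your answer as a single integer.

Answer: 6

Derivation:
Step 0 (initial): 3 infected
Step 1: +9 new -> 12 infected
Step 2: +14 new -> 26 infected
Step 3: +13 new -> 39 infected
Step 4: +5 new -> 44 infected
Step 5: +1 new -> 45 infected
Step 6: +0 new -> 45 infected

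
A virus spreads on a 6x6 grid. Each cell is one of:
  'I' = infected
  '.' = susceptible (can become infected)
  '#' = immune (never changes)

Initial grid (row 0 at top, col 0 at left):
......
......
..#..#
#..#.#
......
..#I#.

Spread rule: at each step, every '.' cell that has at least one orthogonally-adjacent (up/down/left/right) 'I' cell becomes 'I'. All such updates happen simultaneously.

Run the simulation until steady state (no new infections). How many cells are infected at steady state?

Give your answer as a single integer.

Answer: 29

Derivation:
Step 0 (initial): 1 infected
Step 1: +1 new -> 2 infected
Step 2: +2 new -> 4 infected
Step 3: +4 new -> 8 infected
Step 4: +5 new -> 13 infected
Step 5: +4 new -> 17 infected
Step 6: +5 new -> 22 infected
Step 7: +5 new -> 27 infected
Step 8: +2 new -> 29 infected
Step 9: +0 new -> 29 infected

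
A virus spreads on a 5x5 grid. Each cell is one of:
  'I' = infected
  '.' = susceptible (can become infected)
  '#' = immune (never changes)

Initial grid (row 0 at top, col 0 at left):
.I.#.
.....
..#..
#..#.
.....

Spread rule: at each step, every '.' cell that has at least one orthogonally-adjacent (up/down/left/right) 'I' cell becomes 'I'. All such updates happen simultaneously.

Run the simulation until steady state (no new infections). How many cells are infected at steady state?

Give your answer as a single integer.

Step 0 (initial): 1 infected
Step 1: +3 new -> 4 infected
Step 2: +3 new -> 7 infected
Step 3: +3 new -> 10 infected
Step 4: +4 new -> 14 infected
Step 5: +4 new -> 18 infected
Step 6: +2 new -> 20 infected
Step 7: +1 new -> 21 infected
Step 8: +0 new -> 21 infected

Answer: 21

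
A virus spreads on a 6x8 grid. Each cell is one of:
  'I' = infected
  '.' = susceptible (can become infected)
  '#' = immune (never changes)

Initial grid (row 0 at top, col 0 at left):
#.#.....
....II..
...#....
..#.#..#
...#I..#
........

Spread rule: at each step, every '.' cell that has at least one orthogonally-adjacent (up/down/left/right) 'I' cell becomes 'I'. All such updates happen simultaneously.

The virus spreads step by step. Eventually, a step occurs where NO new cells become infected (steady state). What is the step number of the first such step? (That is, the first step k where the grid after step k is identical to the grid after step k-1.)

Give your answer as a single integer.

Step 0 (initial): 3 infected
Step 1: +8 new -> 11 infected
Step 2: +9 new -> 20 infected
Step 3: +7 new -> 27 infected
Step 4: +6 new -> 33 infected
Step 5: +4 new -> 37 infected
Step 6: +2 new -> 39 infected
Step 7: +0 new -> 39 infected

Answer: 7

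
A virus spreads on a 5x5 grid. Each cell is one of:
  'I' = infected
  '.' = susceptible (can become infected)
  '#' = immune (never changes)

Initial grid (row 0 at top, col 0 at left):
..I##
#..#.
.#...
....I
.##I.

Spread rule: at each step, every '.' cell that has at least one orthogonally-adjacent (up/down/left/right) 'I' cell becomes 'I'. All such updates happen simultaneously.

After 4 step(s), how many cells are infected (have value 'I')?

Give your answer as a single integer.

Step 0 (initial): 3 infected
Step 1: +5 new -> 8 infected
Step 2: +6 new -> 14 infected
Step 3: +1 new -> 15 infected
Step 4: +1 new -> 16 infected

Answer: 16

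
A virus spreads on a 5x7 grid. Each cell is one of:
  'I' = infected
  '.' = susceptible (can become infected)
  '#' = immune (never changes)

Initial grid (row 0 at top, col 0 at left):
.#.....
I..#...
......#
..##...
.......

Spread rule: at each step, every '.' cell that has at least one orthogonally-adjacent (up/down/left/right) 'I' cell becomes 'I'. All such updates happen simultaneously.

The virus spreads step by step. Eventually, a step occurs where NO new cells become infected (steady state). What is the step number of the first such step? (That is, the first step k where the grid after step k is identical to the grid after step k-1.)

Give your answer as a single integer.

Answer: 10

Derivation:
Step 0 (initial): 1 infected
Step 1: +3 new -> 4 infected
Step 2: +3 new -> 7 infected
Step 3: +4 new -> 11 infected
Step 4: +3 new -> 14 infected
Step 5: +3 new -> 17 infected
Step 6: +5 new -> 22 infected
Step 7: +4 new -> 26 infected
Step 8: +3 new -> 29 infected
Step 9: +1 new -> 30 infected
Step 10: +0 new -> 30 infected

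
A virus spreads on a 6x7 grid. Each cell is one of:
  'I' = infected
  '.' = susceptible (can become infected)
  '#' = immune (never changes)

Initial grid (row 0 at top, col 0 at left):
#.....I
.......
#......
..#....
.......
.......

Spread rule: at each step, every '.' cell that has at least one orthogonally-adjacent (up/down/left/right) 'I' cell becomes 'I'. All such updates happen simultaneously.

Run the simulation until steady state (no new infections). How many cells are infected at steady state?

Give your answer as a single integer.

Step 0 (initial): 1 infected
Step 1: +2 new -> 3 infected
Step 2: +3 new -> 6 infected
Step 3: +4 new -> 10 infected
Step 4: +5 new -> 15 infected
Step 5: +6 new -> 21 infected
Step 6: +5 new -> 26 infected
Step 7: +4 new -> 30 infected
Step 8: +3 new -> 33 infected
Step 9: +3 new -> 36 infected
Step 10: +2 new -> 38 infected
Step 11: +1 new -> 39 infected
Step 12: +0 new -> 39 infected

Answer: 39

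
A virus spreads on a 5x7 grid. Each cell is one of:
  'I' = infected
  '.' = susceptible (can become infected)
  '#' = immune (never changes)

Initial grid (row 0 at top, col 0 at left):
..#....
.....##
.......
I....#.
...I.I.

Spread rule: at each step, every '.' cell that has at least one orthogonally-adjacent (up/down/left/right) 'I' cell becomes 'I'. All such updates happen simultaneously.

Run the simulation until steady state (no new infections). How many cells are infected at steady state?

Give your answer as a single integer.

Step 0 (initial): 3 infected
Step 1: +7 new -> 10 infected
Step 2: +7 new -> 17 infected
Step 3: +6 new -> 23 infected
Step 4: +5 new -> 28 infected
Step 5: +1 new -> 29 infected
Step 6: +1 new -> 30 infected
Step 7: +1 new -> 31 infected
Step 8: +0 new -> 31 infected

Answer: 31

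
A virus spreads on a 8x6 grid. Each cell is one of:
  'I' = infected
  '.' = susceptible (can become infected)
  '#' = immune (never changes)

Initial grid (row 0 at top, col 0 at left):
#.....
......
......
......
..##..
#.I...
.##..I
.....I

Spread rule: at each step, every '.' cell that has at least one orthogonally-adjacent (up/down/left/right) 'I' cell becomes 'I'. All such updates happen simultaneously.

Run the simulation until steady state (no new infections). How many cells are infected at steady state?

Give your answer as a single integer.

Answer: 42

Derivation:
Step 0 (initial): 3 infected
Step 1: +5 new -> 8 infected
Step 2: +5 new -> 13 infected
Step 3: +5 new -> 18 infected
Step 4: +6 new -> 24 infected
Step 5: +7 new -> 31 infected
Step 6: +7 new -> 38 infected
Step 7: +3 new -> 41 infected
Step 8: +1 new -> 42 infected
Step 9: +0 new -> 42 infected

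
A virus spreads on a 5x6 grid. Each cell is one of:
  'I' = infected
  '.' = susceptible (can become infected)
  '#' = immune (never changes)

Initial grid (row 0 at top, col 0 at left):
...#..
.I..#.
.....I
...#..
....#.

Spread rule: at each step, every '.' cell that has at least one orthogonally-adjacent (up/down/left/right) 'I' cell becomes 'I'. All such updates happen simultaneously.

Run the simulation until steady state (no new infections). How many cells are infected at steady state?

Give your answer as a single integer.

Answer: 26

Derivation:
Step 0 (initial): 2 infected
Step 1: +7 new -> 9 infected
Step 2: +10 new -> 19 infected
Step 3: +4 new -> 23 infected
Step 4: +2 new -> 25 infected
Step 5: +1 new -> 26 infected
Step 6: +0 new -> 26 infected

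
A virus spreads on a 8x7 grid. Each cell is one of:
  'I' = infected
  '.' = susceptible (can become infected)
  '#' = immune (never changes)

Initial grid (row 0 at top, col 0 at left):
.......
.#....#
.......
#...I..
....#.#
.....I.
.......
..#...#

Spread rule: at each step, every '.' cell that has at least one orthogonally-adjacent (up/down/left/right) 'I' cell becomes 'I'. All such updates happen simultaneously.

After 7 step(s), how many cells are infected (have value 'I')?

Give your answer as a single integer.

Step 0 (initial): 2 infected
Step 1: +7 new -> 9 infected
Step 2: +10 new -> 19 infected
Step 3: +10 new -> 29 infected
Step 4: +8 new -> 37 infected
Step 5: +6 new -> 43 infected
Step 6: +4 new -> 47 infected
Step 7: +2 new -> 49 infected

Answer: 49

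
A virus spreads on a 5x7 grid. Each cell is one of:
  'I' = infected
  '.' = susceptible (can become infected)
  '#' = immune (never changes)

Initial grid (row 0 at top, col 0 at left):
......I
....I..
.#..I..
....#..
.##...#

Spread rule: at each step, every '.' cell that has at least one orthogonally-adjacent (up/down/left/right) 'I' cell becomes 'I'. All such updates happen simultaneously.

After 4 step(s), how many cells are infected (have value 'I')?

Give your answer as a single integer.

Step 0 (initial): 3 infected
Step 1: +7 new -> 10 infected
Step 2: +6 new -> 16 infected
Step 3: +6 new -> 22 infected
Step 4: +4 new -> 26 infected

Answer: 26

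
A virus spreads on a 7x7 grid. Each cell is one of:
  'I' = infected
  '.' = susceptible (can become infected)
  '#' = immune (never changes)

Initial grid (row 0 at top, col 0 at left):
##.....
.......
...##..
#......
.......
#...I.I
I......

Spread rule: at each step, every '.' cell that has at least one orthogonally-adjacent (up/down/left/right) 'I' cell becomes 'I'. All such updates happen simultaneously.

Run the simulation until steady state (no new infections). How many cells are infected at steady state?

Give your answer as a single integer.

Answer: 43

Derivation:
Step 0 (initial): 3 infected
Step 1: +7 new -> 10 infected
Step 2: +9 new -> 19 infected
Step 3: +5 new -> 24 infected
Step 4: +5 new -> 29 infected
Step 5: +4 new -> 33 infected
Step 6: +5 new -> 38 infected
Step 7: +4 new -> 42 infected
Step 8: +1 new -> 43 infected
Step 9: +0 new -> 43 infected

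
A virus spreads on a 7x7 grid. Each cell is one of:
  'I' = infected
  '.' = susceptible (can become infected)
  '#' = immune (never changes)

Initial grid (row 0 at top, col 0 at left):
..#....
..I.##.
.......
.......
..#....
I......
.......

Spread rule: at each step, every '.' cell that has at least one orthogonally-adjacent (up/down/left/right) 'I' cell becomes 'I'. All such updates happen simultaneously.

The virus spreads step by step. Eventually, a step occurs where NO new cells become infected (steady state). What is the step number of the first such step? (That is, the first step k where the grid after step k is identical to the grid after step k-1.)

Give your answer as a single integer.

Step 0 (initial): 2 infected
Step 1: +6 new -> 8 infected
Step 2: +10 new -> 18 infected
Step 3: +8 new -> 26 infected
Step 4: +6 new -> 32 infected
Step 5: +6 new -> 38 infected
Step 6: +5 new -> 43 infected
Step 7: +2 new -> 45 infected
Step 8: +0 new -> 45 infected

Answer: 8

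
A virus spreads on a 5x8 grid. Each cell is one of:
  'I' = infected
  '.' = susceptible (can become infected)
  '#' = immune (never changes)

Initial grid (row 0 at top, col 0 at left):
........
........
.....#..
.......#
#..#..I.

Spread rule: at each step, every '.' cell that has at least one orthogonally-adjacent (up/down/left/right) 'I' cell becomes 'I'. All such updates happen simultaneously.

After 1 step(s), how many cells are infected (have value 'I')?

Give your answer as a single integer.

Step 0 (initial): 1 infected
Step 1: +3 new -> 4 infected

Answer: 4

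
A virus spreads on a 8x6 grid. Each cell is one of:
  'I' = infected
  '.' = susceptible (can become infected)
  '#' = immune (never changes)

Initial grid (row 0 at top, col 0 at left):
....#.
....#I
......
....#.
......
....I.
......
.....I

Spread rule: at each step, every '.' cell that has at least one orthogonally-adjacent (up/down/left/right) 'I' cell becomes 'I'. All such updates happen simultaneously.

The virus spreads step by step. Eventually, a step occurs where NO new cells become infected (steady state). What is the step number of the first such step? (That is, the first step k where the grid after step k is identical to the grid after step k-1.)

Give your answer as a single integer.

Answer: 9

Derivation:
Step 0 (initial): 3 infected
Step 1: +8 new -> 11 infected
Step 2: +7 new -> 18 infected
Step 3: +6 new -> 24 infected
Step 4: +7 new -> 31 infected
Step 5: +7 new -> 38 infected
Step 6: +4 new -> 42 infected
Step 7: +2 new -> 44 infected
Step 8: +1 new -> 45 infected
Step 9: +0 new -> 45 infected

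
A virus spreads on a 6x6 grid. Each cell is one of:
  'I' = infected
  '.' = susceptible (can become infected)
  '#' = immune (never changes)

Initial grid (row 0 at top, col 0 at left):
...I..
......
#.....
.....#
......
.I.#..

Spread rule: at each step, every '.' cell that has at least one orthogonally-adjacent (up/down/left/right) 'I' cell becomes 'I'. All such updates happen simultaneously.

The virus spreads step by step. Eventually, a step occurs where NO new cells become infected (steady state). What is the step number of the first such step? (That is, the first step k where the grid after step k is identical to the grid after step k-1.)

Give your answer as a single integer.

Step 0 (initial): 2 infected
Step 1: +6 new -> 8 infected
Step 2: +8 new -> 16 infected
Step 3: +10 new -> 26 infected
Step 4: +4 new -> 30 infected
Step 5: +2 new -> 32 infected
Step 6: +1 new -> 33 infected
Step 7: +0 new -> 33 infected

Answer: 7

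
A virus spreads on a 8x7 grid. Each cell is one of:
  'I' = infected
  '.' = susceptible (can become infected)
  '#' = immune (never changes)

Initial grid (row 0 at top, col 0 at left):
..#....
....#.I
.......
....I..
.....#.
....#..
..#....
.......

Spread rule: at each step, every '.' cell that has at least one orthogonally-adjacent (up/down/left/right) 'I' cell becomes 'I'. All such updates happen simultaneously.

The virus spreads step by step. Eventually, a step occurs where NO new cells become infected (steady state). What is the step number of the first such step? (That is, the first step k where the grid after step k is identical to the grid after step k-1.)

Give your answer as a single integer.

Step 0 (initial): 2 infected
Step 1: +7 new -> 9 infected
Step 2: +6 new -> 15 infected
Step 3: +7 new -> 22 infected
Step 4: +8 new -> 30 infected
Step 5: +8 new -> 38 infected
Step 6: +8 new -> 46 infected
Step 7: +4 new -> 50 infected
Step 8: +1 new -> 51 infected
Step 9: +0 new -> 51 infected

Answer: 9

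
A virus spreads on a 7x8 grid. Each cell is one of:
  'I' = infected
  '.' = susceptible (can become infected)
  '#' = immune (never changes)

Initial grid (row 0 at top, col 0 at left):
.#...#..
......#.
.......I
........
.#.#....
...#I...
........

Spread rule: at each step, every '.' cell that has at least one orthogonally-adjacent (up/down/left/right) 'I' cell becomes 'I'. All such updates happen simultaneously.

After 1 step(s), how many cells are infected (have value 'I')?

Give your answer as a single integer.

Step 0 (initial): 2 infected
Step 1: +6 new -> 8 infected

Answer: 8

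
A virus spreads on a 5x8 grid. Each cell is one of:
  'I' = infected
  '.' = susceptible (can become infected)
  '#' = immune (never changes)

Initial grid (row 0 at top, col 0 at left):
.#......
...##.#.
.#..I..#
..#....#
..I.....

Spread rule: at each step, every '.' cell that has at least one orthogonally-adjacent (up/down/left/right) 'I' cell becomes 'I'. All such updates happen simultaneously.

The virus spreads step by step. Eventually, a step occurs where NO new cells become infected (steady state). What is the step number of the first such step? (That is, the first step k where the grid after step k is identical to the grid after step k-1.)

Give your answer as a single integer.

Answer: 7

Derivation:
Step 0 (initial): 2 infected
Step 1: +5 new -> 7 infected
Step 2: +8 new -> 15 infected
Step 3: +5 new -> 20 infected
Step 4: +6 new -> 26 infected
Step 5: +4 new -> 30 infected
Step 6: +2 new -> 32 infected
Step 7: +0 new -> 32 infected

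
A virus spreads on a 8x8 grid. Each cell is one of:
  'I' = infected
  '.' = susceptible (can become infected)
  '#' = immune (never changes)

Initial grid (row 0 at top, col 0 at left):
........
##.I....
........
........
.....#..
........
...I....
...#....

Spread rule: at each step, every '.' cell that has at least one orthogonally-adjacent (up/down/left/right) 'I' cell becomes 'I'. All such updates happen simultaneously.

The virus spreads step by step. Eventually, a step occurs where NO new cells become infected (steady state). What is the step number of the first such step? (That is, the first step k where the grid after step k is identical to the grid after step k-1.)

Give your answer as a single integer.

Step 0 (initial): 2 infected
Step 1: +7 new -> 9 infected
Step 2: +13 new -> 22 infected
Step 3: +15 new -> 37 infected
Step 4: +13 new -> 50 infected
Step 5: +8 new -> 58 infected
Step 6: +2 new -> 60 infected
Step 7: +0 new -> 60 infected

Answer: 7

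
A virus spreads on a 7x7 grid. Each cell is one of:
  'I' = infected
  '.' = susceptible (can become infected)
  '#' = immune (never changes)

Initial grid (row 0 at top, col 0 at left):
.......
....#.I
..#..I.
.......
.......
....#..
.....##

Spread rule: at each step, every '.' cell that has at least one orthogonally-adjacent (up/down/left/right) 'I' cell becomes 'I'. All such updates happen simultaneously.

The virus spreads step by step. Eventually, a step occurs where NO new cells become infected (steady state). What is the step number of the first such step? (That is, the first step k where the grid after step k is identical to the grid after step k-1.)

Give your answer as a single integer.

Step 0 (initial): 2 infected
Step 1: +5 new -> 7 infected
Step 2: +5 new -> 12 infected
Step 3: +6 new -> 18 infected
Step 4: +5 new -> 23 infected
Step 5: +5 new -> 28 infected
Step 6: +7 new -> 35 infected
Step 7: +6 new -> 41 infected
Step 8: +2 new -> 43 infected
Step 9: +1 new -> 44 infected
Step 10: +0 new -> 44 infected

Answer: 10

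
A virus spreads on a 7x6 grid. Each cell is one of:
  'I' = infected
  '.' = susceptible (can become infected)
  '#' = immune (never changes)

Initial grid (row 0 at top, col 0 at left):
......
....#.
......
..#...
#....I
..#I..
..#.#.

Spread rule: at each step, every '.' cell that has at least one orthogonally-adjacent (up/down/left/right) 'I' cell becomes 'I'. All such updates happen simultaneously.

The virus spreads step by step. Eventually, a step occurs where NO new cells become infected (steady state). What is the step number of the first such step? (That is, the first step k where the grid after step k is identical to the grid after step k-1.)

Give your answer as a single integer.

Step 0 (initial): 2 infected
Step 1: +6 new -> 8 infected
Step 2: +5 new -> 13 infected
Step 3: +4 new -> 17 infected
Step 4: +5 new -> 22 infected
Step 5: +7 new -> 29 infected
Step 6: +4 new -> 33 infected
Step 7: +2 new -> 35 infected
Step 8: +1 new -> 36 infected
Step 9: +0 new -> 36 infected

Answer: 9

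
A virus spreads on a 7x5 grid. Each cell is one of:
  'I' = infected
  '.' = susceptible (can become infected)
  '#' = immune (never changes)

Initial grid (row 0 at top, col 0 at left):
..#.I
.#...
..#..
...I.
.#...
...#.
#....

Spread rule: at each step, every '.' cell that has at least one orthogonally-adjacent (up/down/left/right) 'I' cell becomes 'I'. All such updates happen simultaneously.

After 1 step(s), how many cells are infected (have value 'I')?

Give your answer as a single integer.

Step 0 (initial): 2 infected
Step 1: +6 new -> 8 infected

Answer: 8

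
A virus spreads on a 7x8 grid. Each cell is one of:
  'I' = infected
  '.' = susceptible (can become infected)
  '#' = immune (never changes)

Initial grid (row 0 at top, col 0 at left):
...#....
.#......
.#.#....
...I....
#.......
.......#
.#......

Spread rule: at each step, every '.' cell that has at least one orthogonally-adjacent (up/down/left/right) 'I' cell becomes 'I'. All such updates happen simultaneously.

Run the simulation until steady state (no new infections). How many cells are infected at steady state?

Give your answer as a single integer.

Step 0 (initial): 1 infected
Step 1: +3 new -> 4 infected
Step 2: +7 new -> 11 infected
Step 3: +10 new -> 21 infected
Step 4: +12 new -> 33 infected
Step 5: +9 new -> 42 infected
Step 6: +5 new -> 47 infected
Step 7: +2 new -> 49 infected
Step 8: +0 new -> 49 infected

Answer: 49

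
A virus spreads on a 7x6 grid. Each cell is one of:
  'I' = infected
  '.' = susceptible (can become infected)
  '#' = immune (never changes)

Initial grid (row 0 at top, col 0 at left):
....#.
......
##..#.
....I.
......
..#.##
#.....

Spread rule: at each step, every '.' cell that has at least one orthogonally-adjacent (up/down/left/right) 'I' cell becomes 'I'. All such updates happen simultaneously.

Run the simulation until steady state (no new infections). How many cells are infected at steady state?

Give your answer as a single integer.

Answer: 34

Derivation:
Step 0 (initial): 1 infected
Step 1: +3 new -> 4 infected
Step 2: +5 new -> 9 infected
Step 3: +6 new -> 15 infected
Step 4: +7 new -> 22 infected
Step 5: +6 new -> 28 infected
Step 6: +5 new -> 33 infected
Step 7: +1 new -> 34 infected
Step 8: +0 new -> 34 infected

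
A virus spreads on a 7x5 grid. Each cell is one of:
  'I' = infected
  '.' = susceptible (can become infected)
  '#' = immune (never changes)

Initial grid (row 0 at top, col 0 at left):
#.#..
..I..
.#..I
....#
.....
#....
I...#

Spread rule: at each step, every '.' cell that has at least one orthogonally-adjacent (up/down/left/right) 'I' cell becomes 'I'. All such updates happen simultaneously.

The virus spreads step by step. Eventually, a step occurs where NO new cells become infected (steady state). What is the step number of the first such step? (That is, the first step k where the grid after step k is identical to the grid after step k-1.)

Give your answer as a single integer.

Answer: 6

Derivation:
Step 0 (initial): 3 infected
Step 1: +6 new -> 9 infected
Step 2: +8 new -> 17 infected
Step 3: +7 new -> 24 infected
Step 4: +4 new -> 28 infected
Step 5: +1 new -> 29 infected
Step 6: +0 new -> 29 infected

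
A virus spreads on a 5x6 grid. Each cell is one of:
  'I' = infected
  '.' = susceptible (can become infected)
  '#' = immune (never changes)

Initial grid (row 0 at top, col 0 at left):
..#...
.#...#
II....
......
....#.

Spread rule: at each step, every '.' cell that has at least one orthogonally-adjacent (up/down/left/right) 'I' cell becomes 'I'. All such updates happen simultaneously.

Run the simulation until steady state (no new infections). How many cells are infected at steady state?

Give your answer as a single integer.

Answer: 26

Derivation:
Step 0 (initial): 2 infected
Step 1: +4 new -> 6 infected
Step 2: +6 new -> 12 infected
Step 3: +5 new -> 17 infected
Step 4: +5 new -> 22 infected
Step 5: +2 new -> 24 infected
Step 6: +2 new -> 26 infected
Step 7: +0 new -> 26 infected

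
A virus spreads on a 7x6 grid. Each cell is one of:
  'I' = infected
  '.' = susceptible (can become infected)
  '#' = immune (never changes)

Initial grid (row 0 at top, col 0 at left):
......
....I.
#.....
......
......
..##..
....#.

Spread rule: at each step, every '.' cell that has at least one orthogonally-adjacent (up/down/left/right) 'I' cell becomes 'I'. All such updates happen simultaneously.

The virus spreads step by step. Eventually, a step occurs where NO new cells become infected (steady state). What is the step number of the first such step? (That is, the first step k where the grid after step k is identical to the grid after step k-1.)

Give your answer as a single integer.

Answer: 11

Derivation:
Step 0 (initial): 1 infected
Step 1: +4 new -> 5 infected
Step 2: +6 new -> 11 infected
Step 3: +6 new -> 17 infected
Step 4: +7 new -> 24 infected
Step 5: +4 new -> 28 infected
Step 6: +3 new -> 31 infected
Step 7: +2 new -> 33 infected
Step 8: +2 new -> 35 infected
Step 9: +2 new -> 37 infected
Step 10: +1 new -> 38 infected
Step 11: +0 new -> 38 infected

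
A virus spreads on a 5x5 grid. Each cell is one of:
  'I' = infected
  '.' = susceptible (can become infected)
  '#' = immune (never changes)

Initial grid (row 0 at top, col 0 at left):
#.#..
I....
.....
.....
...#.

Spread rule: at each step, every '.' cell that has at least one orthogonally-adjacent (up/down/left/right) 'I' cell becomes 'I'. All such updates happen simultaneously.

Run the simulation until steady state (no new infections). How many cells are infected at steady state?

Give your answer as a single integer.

Step 0 (initial): 1 infected
Step 1: +2 new -> 3 infected
Step 2: +4 new -> 7 infected
Step 3: +4 new -> 11 infected
Step 4: +5 new -> 16 infected
Step 5: +4 new -> 20 infected
Step 6: +1 new -> 21 infected
Step 7: +1 new -> 22 infected
Step 8: +0 new -> 22 infected

Answer: 22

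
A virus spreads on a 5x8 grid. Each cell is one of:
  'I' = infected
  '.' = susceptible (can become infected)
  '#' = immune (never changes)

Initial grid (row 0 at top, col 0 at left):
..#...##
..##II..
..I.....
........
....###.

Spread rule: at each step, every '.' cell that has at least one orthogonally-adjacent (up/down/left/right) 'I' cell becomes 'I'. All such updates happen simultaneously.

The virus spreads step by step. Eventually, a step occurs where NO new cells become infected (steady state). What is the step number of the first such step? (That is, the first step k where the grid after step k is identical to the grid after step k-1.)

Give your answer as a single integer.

Answer: 6

Derivation:
Step 0 (initial): 3 infected
Step 1: +8 new -> 11 infected
Step 2: +10 new -> 21 infected
Step 3: +7 new -> 28 infected
Step 4: +3 new -> 31 infected
Step 5: +1 new -> 32 infected
Step 6: +0 new -> 32 infected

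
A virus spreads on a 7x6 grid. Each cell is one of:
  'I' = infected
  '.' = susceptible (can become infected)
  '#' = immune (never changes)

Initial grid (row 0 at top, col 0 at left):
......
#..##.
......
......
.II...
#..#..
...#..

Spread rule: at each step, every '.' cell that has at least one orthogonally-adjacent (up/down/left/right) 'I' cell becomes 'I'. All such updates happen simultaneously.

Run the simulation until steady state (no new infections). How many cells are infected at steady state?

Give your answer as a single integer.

Step 0 (initial): 2 infected
Step 1: +6 new -> 8 infected
Step 2: +7 new -> 15 infected
Step 3: +8 new -> 23 infected
Step 4: +6 new -> 29 infected
Step 5: +4 new -> 33 infected
Step 6: +2 new -> 35 infected
Step 7: +1 new -> 36 infected
Step 8: +0 new -> 36 infected

Answer: 36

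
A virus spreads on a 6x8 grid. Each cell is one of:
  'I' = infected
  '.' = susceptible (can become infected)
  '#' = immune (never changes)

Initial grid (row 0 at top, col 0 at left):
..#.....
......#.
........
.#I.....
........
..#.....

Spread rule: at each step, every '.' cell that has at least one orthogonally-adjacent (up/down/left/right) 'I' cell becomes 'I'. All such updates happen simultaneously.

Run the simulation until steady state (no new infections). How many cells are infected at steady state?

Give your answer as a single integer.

Answer: 44

Derivation:
Step 0 (initial): 1 infected
Step 1: +3 new -> 4 infected
Step 2: +6 new -> 10 infected
Step 3: +9 new -> 19 infected
Step 4: +10 new -> 29 infected
Step 5: +7 new -> 36 infected
Step 6: +4 new -> 40 infected
Step 7: +3 new -> 43 infected
Step 8: +1 new -> 44 infected
Step 9: +0 new -> 44 infected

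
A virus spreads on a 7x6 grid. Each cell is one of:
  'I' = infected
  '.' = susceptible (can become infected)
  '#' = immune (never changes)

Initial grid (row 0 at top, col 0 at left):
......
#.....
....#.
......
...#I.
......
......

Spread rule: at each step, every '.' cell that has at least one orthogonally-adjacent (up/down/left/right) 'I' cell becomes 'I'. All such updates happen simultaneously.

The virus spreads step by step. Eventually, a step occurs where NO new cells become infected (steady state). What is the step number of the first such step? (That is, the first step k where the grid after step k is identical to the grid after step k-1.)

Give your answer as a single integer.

Answer: 9

Derivation:
Step 0 (initial): 1 infected
Step 1: +3 new -> 4 infected
Step 2: +5 new -> 9 infected
Step 3: +6 new -> 15 infected
Step 4: +7 new -> 22 infected
Step 5: +9 new -> 31 infected
Step 6: +6 new -> 37 infected
Step 7: +1 new -> 38 infected
Step 8: +1 new -> 39 infected
Step 9: +0 new -> 39 infected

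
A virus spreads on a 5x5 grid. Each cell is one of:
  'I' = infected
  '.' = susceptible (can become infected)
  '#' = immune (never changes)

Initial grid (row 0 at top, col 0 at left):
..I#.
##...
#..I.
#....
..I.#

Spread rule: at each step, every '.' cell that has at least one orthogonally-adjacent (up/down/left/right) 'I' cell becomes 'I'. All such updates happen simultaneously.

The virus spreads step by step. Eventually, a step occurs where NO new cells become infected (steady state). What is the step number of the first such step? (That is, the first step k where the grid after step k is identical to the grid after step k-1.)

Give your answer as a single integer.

Answer: 4

Derivation:
Step 0 (initial): 3 infected
Step 1: +9 new -> 12 infected
Step 2: +6 new -> 18 infected
Step 3: +1 new -> 19 infected
Step 4: +0 new -> 19 infected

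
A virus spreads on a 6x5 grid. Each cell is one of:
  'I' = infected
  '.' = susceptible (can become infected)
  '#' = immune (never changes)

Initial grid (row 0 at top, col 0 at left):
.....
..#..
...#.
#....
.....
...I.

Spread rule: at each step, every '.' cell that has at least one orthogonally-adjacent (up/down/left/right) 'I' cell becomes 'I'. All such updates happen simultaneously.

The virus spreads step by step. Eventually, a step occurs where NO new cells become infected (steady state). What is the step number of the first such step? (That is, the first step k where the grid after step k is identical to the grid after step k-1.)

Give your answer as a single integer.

Step 0 (initial): 1 infected
Step 1: +3 new -> 4 infected
Step 2: +4 new -> 8 infected
Step 3: +4 new -> 12 infected
Step 4: +4 new -> 16 infected
Step 5: +2 new -> 18 infected
Step 6: +4 new -> 22 infected
Step 7: +3 new -> 25 infected
Step 8: +2 new -> 27 infected
Step 9: +0 new -> 27 infected

Answer: 9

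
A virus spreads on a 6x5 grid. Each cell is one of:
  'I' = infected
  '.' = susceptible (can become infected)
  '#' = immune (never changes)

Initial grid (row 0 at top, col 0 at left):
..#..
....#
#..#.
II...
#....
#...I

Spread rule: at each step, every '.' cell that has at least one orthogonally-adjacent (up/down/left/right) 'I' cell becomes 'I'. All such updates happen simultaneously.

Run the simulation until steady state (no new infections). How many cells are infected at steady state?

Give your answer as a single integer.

Answer: 24

Derivation:
Step 0 (initial): 3 infected
Step 1: +5 new -> 8 infected
Step 2: +8 new -> 16 infected
Step 3: +4 new -> 20 infected
Step 4: +2 new -> 22 infected
Step 5: +1 new -> 23 infected
Step 6: +1 new -> 24 infected
Step 7: +0 new -> 24 infected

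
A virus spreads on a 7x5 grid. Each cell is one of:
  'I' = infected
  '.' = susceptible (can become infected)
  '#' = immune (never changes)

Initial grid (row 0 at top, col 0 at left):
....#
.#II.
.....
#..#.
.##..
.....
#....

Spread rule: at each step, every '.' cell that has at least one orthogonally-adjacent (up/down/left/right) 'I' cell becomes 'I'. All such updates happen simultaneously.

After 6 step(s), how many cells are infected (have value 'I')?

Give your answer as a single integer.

Answer: 21

Derivation:
Step 0 (initial): 2 infected
Step 1: +5 new -> 7 infected
Step 2: +4 new -> 11 infected
Step 3: +4 new -> 15 infected
Step 4: +2 new -> 17 infected
Step 5: +2 new -> 19 infected
Step 6: +2 new -> 21 infected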